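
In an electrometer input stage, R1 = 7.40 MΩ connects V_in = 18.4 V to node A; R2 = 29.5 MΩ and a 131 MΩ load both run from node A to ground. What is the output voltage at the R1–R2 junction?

The load sits in parallel with R2, giving an effective lower resistance R2' = R2·R_L/(R2+R_L) = 24.08 MΩ.
Then V_out = V_in · R2'/(R1 + R2') = 18.4 × 24.08/31.48 = 14.07 V.

V_out ≈ 14.1 V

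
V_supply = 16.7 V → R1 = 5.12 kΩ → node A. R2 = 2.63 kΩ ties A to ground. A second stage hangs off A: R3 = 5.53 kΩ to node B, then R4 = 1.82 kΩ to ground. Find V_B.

Looking into the second stage from A: R3 + R4 = 7.350 kΩ appears in parallel with R2.
R2 ‖ (R3+R4) = 1.937 kΩ.
First divider: V_A = V_supply · 1.937/(5.12 + 1.937) = 4.584 V.
Stage 2 is unloaded, so V_B = V_A · R4/(R3+R4) = 4.584 × 1.82/7.350 = 1.135 V.

V_B ≈ 1.14 V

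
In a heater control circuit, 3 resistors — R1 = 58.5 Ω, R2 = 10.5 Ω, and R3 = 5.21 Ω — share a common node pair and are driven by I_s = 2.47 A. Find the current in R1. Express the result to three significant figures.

I ≈ 0.139 A

Total conductance ΣG = 1/58.5 + 1/10.5 + 1/5.21 = 0.3043 (units of 1/Ω).
Current divider: I(R1) = I_s · G_k/ΣG = 2.47 × (0.01709/0.3043) = 2.47 × 0.05618 = 0.1388 A.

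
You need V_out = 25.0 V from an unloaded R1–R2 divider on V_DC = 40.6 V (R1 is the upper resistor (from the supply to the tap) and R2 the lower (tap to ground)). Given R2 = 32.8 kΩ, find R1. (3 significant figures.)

R1 ≈ 20.5 kΩ

V_out/V_DC = R2/(R1+R2) = 0.6158.
So R1 = R2 · (V_DC/V_out − 1) = 32.8 × (40.6/25.0 − 1) = 32.8 × 0.6240 = 20.47 kΩ.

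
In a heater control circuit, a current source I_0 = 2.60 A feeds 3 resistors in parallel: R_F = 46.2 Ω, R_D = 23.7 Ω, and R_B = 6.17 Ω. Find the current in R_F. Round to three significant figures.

I ≈ 0.249 A

Total conductance ΣG = 1/46.2 + 1/23.7 + 1/6.17 = 0.2259 (units of 1/Ω).
R_F takes the fraction G_k/ΣG = 0.02165/0.2259 = 0.09581, so I = 2.60 × 0.09581 = 0.2491 A.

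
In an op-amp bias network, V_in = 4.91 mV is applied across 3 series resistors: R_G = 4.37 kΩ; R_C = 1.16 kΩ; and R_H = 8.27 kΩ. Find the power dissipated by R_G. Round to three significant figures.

Series current I = V_in/ΣR = 4.91/13.80 = 0.3558 µA.
V(R_G) = I·R = 1.555 mV; P = V·I = 1.555 × 0.3558 = 0.5532 nW.

P ≈ 0.553 nW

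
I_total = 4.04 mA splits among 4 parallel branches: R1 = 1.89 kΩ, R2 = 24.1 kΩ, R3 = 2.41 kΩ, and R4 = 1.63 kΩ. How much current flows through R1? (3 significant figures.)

I ≈ 1.34 mA

ΣG = 1/1.89 + 1/24.1 + 1/2.41 + 1/1.63 = 1.599.
Current divider: I(R1) = I_total · G_k/ΣG = 4.04 × (0.5291/1.599) = 4.04 × 0.3309 = 1.337 mA.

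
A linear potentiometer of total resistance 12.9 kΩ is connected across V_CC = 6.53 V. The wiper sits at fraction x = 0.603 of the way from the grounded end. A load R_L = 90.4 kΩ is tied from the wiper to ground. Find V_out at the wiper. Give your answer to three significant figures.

V_out ≈ 3.81 V

The pot divides into 5.121 kΩ above the wiper and 7.779 kΩ below.
R_L loads the lower segment: effective lower R = 7.162 kΩ.
Loaded-divider output: V_out = 6.53 × 0.5831 = 3.808 V.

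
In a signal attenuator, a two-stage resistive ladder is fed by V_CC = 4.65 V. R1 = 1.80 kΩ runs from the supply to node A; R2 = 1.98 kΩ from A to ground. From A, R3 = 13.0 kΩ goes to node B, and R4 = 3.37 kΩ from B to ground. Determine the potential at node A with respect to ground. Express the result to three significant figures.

V_A ≈ 2.30 V

The second stage (R3 + R4 = 16.37 kΩ) loads node A in parallel with R2.
Effective lower resistance at A: R2 ‖ 16.37 = 1.766 kΩ.
First divider: V_A = V_CC · 1.766/(1.80 + 1.766) = 2.303 V.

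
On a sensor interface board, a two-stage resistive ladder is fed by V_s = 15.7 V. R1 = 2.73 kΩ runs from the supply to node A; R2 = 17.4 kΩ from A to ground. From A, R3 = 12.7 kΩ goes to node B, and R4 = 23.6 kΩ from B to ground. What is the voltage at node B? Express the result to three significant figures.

The second stage (R3 + R4 = 36.30 kΩ) loads node A in parallel with R2.
Effective lower resistance at A: R2 ‖ 36.30 = 11.76 kΩ.
So V_A = 15.7 × 0.8116 = 12.74 V.
V_B = V_A × 0.6501 = 8.284 V.

V_B ≈ 8.28 V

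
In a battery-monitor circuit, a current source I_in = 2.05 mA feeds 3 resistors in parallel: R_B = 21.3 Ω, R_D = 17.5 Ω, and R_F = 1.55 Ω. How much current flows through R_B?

I ≈ 0.128 mA

ΣG = 1/21.3 + 1/17.5 + 1/1.55 = 0.7493.
By the current-divider rule, I = I_in · G_k/ΣG = 2.05 × 0.06266 = 0.1285 mA.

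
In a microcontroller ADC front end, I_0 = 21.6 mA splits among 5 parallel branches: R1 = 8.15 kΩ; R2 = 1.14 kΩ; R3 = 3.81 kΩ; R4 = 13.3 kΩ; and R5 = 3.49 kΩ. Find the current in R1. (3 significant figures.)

Total conductance ΣG = 1/8.15 + 1/1.14 + 1/3.81 + 1/13.3 + 1/3.49 = 1.624 (units of 1/kΩ).
Current divider: I(R1) = I_0 · G_k/ΣG = 21.6 × (0.1227/1.624) = 21.6 × 0.07555 = 1.632 mA.

I ≈ 1.63 mA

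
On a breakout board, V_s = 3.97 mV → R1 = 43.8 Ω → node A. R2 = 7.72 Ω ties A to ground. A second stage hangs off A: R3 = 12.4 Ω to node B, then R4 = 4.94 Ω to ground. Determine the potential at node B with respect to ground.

V_B ≈ 0.123 mV

The second stage (R3 + R4 = 17.34 Ω) loads node A in parallel with R2.
Effective lower resistance at A: R2 ‖ 17.34 = 5.342 Ω.
V_A = 3.97 × 5.342/(43.8 + 5.342) = 0.4315 mV.
V_B = V_A × 0.2849 = 0.1229 mV.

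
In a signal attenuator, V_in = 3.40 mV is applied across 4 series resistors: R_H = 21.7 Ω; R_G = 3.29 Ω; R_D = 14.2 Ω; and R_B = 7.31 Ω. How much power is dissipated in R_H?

P ≈ 0.116 µW

The common current is I = 3.40/46.50 = 0.07312 mA.
V(R_H) = I·R = 1.587 mV; P = V·I = 1.587 × 0.07312 = 0.1160 µW.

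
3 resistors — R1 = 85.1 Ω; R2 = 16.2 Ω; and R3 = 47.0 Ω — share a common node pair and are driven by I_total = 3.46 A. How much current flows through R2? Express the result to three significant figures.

Total conductance ΣG = 1/85.1 + 1/16.2 + 1/47.0 = 0.09476 (units of 1/Ω).
By the current-divider rule, I = I_total · G_k/ΣG = 3.46 × 0.6514 = 2.254 A.

I ≈ 2.25 A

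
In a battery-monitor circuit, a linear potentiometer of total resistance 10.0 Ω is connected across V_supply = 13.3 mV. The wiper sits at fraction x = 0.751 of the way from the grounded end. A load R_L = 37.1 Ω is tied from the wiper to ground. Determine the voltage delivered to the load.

Lower segment x·R_p = 7.510 Ω; upper segment (1−x)·R_p = 2.490 Ω.
(x·R_p) ‖ R_L = 6.246 Ω.
Then V_out = V_supply · 6.246/(2.490 + 6.246) = 9.509 mV.

V_out ≈ 9.51 mV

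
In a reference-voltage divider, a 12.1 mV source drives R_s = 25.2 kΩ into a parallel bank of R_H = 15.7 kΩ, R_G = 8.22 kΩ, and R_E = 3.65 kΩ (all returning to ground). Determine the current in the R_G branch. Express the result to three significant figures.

I ≈ 0.117 µA

Combine the parallel branches: R_p = (1/15.7 + 1/8.22 + 1/3.65)⁻¹ = 2.177 kΩ.
Node voltage V_A = V_CC · R_p/(R_s + R_p) = 12.1 × 0.07952 = 0.9622 mV.
Branch current I = V_A/R_G = 0.9622/8.22 = 0.1171 µA.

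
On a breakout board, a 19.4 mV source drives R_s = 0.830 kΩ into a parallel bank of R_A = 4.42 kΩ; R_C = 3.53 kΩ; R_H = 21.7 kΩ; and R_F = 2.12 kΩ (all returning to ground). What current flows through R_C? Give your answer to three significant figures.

Combine the parallel branches: R_p = (1/4.42 + 1/3.53 + 1/21.7 + 1/2.12)⁻¹ = 0.9734 kΩ.
V_A by voltage divider: V_A = 19.4 × 0.9734/(0.830 + 0.9734) = 10.47 mV.
I(R_C) = V_A / R_C = 10.47/3.53 = 2.966 µA.

I ≈ 2.97 µA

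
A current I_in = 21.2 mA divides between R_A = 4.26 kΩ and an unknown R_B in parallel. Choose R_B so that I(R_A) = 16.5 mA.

Two-branch current divider: I_A = I_in · R_B/(R_A + R_B).
With f = 0.7783, R_B = R_A · f/(1−f) = 4.26 × 3.511 = 14.96 kΩ.

R_B ≈ 15.0 kΩ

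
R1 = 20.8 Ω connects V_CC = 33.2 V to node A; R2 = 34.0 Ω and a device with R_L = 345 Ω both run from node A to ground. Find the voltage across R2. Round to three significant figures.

V_out ≈ 19.9 V

First combine the lower leg with the load: R2 ‖ R_L = 30.95 Ω.
Now apply the divider: V_out = 33.2 × 0.5981 = 19.86 V.
(Unloaded it would be 20.6 V; the load pulls it down.)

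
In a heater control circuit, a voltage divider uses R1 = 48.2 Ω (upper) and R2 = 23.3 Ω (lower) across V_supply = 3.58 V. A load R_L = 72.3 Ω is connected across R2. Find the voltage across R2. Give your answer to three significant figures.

First combine the lower leg with the load: R2 ‖ R_L = 17.62 Ω.
Voltage divider with the loaded lower leg: V_out = 3.58 × 17.62/(48.2 + 17.62) = 3.58 × 0.2677 = 0.9584 V.

V_out ≈ 0.958 V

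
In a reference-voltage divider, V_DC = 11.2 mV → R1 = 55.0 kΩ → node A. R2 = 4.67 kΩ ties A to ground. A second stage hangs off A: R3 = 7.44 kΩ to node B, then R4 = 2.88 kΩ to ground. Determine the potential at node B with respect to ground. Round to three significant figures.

V_B ≈ 0.173 mV

Node A sees R2 in parallel with the series input of stage 2, R3 + R4 = 10.32 kΩ.
R2 ‖ (R3+R4) = 3.215 kΩ.
So V_A = 11.2 × 0.05523 = 0.6186 mV.
Then the unloaded second divider: V_B = V_A × R4/(R3+R4) = 0.6186 × 0.2791 = 0.1726 mV.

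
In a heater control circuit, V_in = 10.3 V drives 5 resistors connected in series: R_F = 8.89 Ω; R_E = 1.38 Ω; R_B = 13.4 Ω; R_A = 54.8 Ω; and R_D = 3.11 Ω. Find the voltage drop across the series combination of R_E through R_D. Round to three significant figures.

V ≈ 9.18 V

Series total: ΣR = 8.89 + 1.38 + 13.4 + 54.8 + 3.11 = 81.58 Ω.
R_{R_E..R_D} = 1.38 + 13.4 + 54.8 + 3.11 = 72.69 Ω.
Voltage divider: V = V_in · (72.69 / 81.58) = 10.3 × 0.8910 = 9.178 V.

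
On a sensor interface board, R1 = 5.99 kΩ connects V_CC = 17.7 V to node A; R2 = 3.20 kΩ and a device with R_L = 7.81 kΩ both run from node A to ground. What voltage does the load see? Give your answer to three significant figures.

V_out ≈ 4.86 V

R2 ‖ R_L = (3.20 × 7.81)/(3.20 + 7.81) = 2.270 kΩ.
Then V_out = V_CC · R2'/(R1 + R2') = 17.7 × 2.270/8.260 = 4.864 V.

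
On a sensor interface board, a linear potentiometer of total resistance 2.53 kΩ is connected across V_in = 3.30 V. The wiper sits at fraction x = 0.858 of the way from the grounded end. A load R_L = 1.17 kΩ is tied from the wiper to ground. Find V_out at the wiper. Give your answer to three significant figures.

Lower segment x·R_p = 2.171 kΩ; upper segment (1−x)·R_p = 0.3593 kΩ.
Lower segment in parallel with the load: 2.171 ‖ 1.17 = 0.7602 kΩ.
Then V_out = V_in · 0.7602/(0.3593 + 0.7602) = 2.241 V.

V_out ≈ 2.24 V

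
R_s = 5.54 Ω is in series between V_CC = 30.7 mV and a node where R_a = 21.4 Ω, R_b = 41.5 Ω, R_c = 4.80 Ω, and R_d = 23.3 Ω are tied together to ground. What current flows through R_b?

I ≈ 0.266 mA

Parallel bank: R_p = 1/(1/21.4 + 1/41.5 + 1/4.80 + 1/23.3) = 3.105 Ω.
V_A by voltage divider: V_A = 30.7 × 3.105/(5.54 + 3.105) = 11.03 mV.
Branch current I = V_A/R_b = 11.03/41.5 = 0.2657 mA.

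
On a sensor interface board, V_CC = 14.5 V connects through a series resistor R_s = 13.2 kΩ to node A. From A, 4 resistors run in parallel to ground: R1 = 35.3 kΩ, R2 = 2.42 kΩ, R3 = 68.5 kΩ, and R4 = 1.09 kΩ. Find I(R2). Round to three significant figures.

I ≈ 0.313 mA

Equivalent of the parallel group: R_p = 0.7280 kΩ.
V_A = 14.5 × 0.7280/13.93 = 0.7579 V.
Branch current I = V_A/R2 = 0.7579/2.42 = 0.3132 mA.
(Equivalently: I_total = 1.041 mA, then current-divider fraction G_k/ΣG = 0.3008.)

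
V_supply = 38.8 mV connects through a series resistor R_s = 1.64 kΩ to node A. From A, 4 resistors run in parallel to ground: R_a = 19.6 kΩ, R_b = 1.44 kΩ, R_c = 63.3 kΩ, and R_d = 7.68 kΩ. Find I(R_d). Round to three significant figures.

Parallel bank: R_p = 1/(1/19.6 + 1/1.44 + 1/63.3 + 1/7.68) = 1.122 kΩ.
Node voltage V_A = V_supply · R_p/(R_s + R_p) = 38.8 × 0.4062 = 15.76 mV.
Branch current I = V_A/R_d = 15.76/7.68 = 2.052 µA.

I ≈ 2.05 µA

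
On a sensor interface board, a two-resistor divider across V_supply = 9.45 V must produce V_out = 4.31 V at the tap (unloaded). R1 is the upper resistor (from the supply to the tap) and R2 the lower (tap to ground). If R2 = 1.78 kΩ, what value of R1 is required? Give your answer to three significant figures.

R1 ≈ 2.12 kΩ

The divider ratio is R2/(R1+R2) = 4.31/9.45 = 0.4561.
R1 = R2·(1/k − 1) = 1.78 × 1.193 = 2.123 kΩ.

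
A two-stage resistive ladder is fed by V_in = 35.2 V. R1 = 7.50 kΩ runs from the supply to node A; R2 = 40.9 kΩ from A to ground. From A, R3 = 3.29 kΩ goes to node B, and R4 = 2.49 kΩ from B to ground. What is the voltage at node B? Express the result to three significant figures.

V_B ≈ 6.11 V

Looking into the second stage from A: R3 + R4 = 5.780 kΩ appears in parallel with R2.
Effective lower resistance at A: R2 ‖ 5.780 = 5.064 kΩ.
V_A = 35.2 × 5.064/(7.50 + 5.064) = 14.19 V.
Stage 2 is unloaded, so V_B = V_A · R4/(R3+R4) = 14.19 × 2.49/5.780 = 6.112 V.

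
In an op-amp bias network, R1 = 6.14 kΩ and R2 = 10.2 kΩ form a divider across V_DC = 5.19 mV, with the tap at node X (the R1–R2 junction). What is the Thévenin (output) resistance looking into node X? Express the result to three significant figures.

With V_DC suppressed (replaced by a short), R_th = R1 ‖ R2 = (6.140 × 10.2)/(6.140 + 10.2) = 3.833 kΩ.

R_th ≈ 3.83 kΩ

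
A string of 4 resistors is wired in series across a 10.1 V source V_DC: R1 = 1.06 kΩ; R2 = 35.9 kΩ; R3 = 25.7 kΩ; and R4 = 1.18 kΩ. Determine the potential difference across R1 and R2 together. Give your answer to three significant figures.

Total series resistance ΣR = 1.06 + 35.9 + 25.7 + 1.18 = 63.84 kΩ.
R_{R1..R2} = 1.06 + 35.9 = 36.96 kΩ.
By the voltage-divider rule, V = 10.1 × 36.96/63.84 = 5.847 V.

V ≈ 5.85 V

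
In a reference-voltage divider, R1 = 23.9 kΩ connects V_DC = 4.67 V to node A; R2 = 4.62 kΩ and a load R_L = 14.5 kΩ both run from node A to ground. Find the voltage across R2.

First combine the lower leg with the load: R2 ‖ R_L = 3.504 kΩ.
Now apply the divider: V_out = 4.67 × 0.1279 = 0.5971 V.
(Unloaded it would be 0.757 V; the load pulls it down.)

V_out ≈ 0.597 V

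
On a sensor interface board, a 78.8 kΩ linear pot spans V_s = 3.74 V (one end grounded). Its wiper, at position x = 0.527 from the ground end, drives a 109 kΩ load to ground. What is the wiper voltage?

V_out ≈ 1.67 V

The pot divides into 37.27 kΩ above the wiper and 41.53 kΩ below.
Lower segment in parallel with the load: 41.53 ‖ 109 = 30.07 kΩ.
Loaded-divider output: V_out = 3.74 × 0.4465 = 1.670 V.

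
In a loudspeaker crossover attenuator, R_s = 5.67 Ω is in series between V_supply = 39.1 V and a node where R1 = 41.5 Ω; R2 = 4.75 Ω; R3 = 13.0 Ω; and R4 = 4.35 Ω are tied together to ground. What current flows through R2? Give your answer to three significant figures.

I ≈ 2.02 A

Combine the parallel branches: R_p = (1/41.5 + 1/4.75 + 1/13.0 + 1/4.35)⁻¹ = 1.847 Ω.
V_A = 39.1 × 1.847/7.517 = 9.607 V.
Branch current I = V_A/R2 = 9.607/4.75 = 2.023 A.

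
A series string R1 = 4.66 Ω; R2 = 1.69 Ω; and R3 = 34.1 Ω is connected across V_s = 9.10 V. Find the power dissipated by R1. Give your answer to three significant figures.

The common current is I = 9.10/40.45 = 0.2250 A.
V(R1) = I·R = 1.048 V; P = V·I = 1.048 × 0.2250 = 0.2358 W.

P ≈ 0.236 W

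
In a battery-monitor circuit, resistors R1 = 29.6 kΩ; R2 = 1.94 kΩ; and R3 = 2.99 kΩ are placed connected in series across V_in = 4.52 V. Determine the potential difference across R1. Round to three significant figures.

V ≈ 3.87 V

Series total: ΣR = 29.6 + 1.94 + 2.99 = 34.53 kΩ.
Voltage divider: V = V_in · (29.60 / 34.53) = 4.52 × 0.8572 = 3.875 V.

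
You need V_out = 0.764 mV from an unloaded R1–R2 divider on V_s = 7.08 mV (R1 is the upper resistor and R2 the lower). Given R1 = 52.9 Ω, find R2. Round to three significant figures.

V_out/V_s = R2/(R1+R2) = 0.1079.
Rearranging, R2 = R1·k/(1−k) = 52.9 × 0.1210 = 6.399 Ω.

R2 ≈ 6.40 Ω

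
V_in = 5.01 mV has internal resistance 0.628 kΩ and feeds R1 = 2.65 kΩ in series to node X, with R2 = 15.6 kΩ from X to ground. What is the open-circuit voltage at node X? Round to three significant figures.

R1' = 0.628 + 2.65 = 3.278 kΩ (source resistance + R1).
With X open, the divider is unloaded: V_th = 5.01 × 15.6/18.88 = 4.140 mV.

V_th ≈ 4.14 mV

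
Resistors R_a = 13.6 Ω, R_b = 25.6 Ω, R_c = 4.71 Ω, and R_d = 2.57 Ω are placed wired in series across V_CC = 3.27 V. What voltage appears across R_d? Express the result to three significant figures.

V ≈ 0.181 V

Total series resistance ΣR = 13.6 + 25.6 + 4.71 + 2.57 = 46.48 Ω.
Voltage divider: V = V_CC · (2.570 / 46.48) = 3.27 × 0.05529 = 0.1808 V.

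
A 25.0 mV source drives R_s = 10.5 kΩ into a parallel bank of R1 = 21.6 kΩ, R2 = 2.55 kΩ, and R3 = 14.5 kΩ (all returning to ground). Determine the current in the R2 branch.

I ≈ 1.55 µA

Parallel bank: R_p = 1/(1/21.6 + 1/2.55 + 1/14.5) = 1.971 kΩ.
Node voltage V_A = V_s · R_p/(R_s + R_p) = 25.0 × 0.1580 = 3.951 mV.
Branch current I = V_A/R2 = 3.951/2.55 = 1.549 µA.
(Check via current divider: I_total = 2.005 µA; share G_k/ΣG = 0.7728 → same result.)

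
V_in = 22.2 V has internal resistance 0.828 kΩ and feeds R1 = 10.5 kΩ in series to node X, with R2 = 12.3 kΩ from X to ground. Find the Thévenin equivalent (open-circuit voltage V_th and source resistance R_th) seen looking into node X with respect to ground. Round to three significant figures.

V_th ≈ 11.6 V, R_th ≈ 5.90 kΩ

R1' = 0.828 + 10.5 = 11.33 kΩ (source resistance + R1).
With X open, the divider is unloaded: V_th = 22.2 × 12.3/23.63 = 11.56 V.
With V_in suppressed (replaced by a short), R_th = R1' ‖ R2 = (11.33 × 12.3)/(11.33 + 12.3) = 5.897 kΩ.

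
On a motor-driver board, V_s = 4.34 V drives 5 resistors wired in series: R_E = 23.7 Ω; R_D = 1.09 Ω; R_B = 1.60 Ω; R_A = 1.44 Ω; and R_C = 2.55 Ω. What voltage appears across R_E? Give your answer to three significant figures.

ΣR = 23.7 + 1.09 + 1.60 + 1.44 + 2.55 = 30.38 Ω.
By the voltage-divider rule, V = 4.34 × 23.70/30.38 = 3.386 V.

V ≈ 3.39 V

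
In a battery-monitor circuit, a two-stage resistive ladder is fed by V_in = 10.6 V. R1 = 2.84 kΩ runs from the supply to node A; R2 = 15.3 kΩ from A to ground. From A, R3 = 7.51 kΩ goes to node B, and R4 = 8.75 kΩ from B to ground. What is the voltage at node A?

V_A ≈ 7.79 V

Looking into the second stage from A: R3 + R4 = 16.26 kΩ appears in parallel with R2.
Effective lower resistance at A: R2 ‖ 16.26 = 7.883 kΩ.
So V_A = 10.6 × 0.7351 = 7.792 V.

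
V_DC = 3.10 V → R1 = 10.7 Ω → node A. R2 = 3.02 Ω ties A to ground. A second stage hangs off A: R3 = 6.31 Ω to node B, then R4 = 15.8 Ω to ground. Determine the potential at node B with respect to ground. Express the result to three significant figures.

V_B ≈ 0.441 V

Looking into the second stage from A: R3 + R4 = 22.11 Ω appears in parallel with R2.
Effective lower resistance at A: R2 ‖ 22.11 = 2.657 Ω.
So V_A = 3.10 × 0.1989 = 0.6167 V.
Then the unloaded second divider: V_B = V_A × R4/(R3+R4) = 0.6167 × 0.7146 = 0.4407 V.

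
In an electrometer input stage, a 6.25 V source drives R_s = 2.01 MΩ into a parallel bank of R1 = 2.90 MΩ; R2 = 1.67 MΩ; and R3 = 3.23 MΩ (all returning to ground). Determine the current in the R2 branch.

I ≈ 1.06 µA

Combine the parallel branches: R_p = (1/2.90 + 1/1.67 + 1/3.23)⁻¹ = 0.7979 MΩ.
Node voltage V_A = V_CC · R_p/(R_s + R_p) = 6.25 × 0.2842 = 1.776 V.
I(R2) = V_A / R2 = 1.776/1.67 = 1.064 µA.
(Check via current divider: I_total = 2.226 µA; share G_k/ΣG = 0.4778 → same result.)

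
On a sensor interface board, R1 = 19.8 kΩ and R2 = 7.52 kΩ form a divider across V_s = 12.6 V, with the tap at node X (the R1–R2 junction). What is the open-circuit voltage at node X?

V_th is the unloaded tap voltage: V_s · R2/(R1+R2) = 12.6 × 0.2753 = 3.468 V.

V_th ≈ 3.47 V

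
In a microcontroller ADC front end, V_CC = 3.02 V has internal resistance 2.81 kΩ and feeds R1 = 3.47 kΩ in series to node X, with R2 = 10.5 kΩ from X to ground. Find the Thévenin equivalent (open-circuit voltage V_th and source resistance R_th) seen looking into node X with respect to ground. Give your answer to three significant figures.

R1' = 2.81 + 3.47 = 6.280 kΩ (source resistance + R1).
With X open, the divider is unloaded: V_th = 3.02 × 10.5/16.78 = 1.890 V.
Zeroing V_CC shorts the top of R1' to ground, so R_th = R1' ‖ R2 = 3.930 kΩ.

V_th ≈ 1.89 V, R_th ≈ 3.93 kΩ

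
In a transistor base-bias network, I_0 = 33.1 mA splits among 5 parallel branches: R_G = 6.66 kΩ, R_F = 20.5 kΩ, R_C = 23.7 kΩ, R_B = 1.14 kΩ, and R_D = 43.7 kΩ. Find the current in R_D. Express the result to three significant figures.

Total conductance ΣG = 1/6.66 + 1/20.5 + 1/23.7 + 1/1.14 + 1/43.7 = 1.141 (units of 1/kΩ).
Current divider: I(R_D) = I_0 · G_k/ΣG = 33.1 × (0.02288/1.141) = 33.1 × 0.02005 = 0.6637 mA.

I ≈ 0.664 mA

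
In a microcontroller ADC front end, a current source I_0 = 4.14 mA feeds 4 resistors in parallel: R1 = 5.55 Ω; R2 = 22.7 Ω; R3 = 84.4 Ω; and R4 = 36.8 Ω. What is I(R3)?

ΣG = 1/5.55 + 1/22.7 + 1/84.4 + 1/36.8 = 0.2633.
R3 takes the fraction G_k/ΣG = 0.01185/0.2633 = 0.04501, so I = 4.14 × 0.04501 = 0.1863 mA.

I ≈ 0.186 mA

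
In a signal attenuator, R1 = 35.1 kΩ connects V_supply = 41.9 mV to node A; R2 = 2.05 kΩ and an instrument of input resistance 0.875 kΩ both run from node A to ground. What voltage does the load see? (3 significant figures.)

The load sits in parallel with R2, giving an effective lower resistance R2' = R2·R_L/(R2+R_L) = 0.6132 kΩ.
Voltage divider with the loaded lower leg: V_out = 41.9 × 0.6132/(35.1 + 0.6132) = 41.9 × 0.01717 = 0.7195 mV.
(Unloaded it would be 2.31 mV; the load pulls it down.)

V_out ≈ 0.719 mV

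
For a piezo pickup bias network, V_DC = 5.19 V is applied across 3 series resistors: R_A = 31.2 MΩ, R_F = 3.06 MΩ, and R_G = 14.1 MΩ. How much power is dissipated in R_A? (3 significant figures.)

P ≈ 0.359 µW

ΣR = 48.36 MΩ → I = 5.19/48.36 = 0.1073 µA.
V(R_A) = I·R = 3.348 V; P = V·I = 3.348 × 0.1073 = 0.3593 µW.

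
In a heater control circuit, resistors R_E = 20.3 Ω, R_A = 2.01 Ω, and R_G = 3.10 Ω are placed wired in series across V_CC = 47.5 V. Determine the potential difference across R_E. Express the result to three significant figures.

V ≈ 37.9 V

Series total: ΣR = 20.3 + 2.01 + 3.10 = 25.41 Ω.
V = V_CC · R/ΣR = 47.5 × 0.7989 = 37.95 V.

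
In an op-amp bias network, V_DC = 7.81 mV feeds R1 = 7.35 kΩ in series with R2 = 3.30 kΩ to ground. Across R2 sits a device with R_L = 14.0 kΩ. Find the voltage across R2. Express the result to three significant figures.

The load sits in parallel with R2, giving an effective lower resistance R2' = R2·R_L/(R2+R_L) = 2.671 kΩ.
Voltage divider with the loaded lower leg: V_out = 7.81 × 2.671/(7.35 + 2.671) = 7.81 × 0.2665 = 2.081 mV.
(Unloaded it would be 2.42 mV; the load pulls it down.)

V_out ≈ 2.08 mV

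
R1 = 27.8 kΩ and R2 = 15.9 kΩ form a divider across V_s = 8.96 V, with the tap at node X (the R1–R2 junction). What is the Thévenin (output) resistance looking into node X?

Looking into X with the source shorted: R_th = R1·R2/(R1+R2) = 27.80 × 15.9/43.70 = 10.11 kΩ.

R_th ≈ 10.1 kΩ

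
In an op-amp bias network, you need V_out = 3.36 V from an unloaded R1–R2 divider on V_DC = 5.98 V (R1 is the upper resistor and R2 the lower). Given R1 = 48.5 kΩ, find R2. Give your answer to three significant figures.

V_out/V_DC = R2/(R1+R2) = 0.5619.
So R2 = R1 · V_out/(V_DC − V_out) = 48.5 × 3.36/(5.98 − 3.36) = 48.5 × 1.282 = 62.20 kΩ.

R2 ≈ 62.2 kΩ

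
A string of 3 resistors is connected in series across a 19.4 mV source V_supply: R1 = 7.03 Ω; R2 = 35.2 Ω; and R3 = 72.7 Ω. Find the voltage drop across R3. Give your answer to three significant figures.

ΣR = 7.03 + 35.2 + 72.7 = 114.9 Ω.
V = V_supply · R/ΣR = 19.4 × 0.6326 = 12.27 mV.

V ≈ 12.3 mV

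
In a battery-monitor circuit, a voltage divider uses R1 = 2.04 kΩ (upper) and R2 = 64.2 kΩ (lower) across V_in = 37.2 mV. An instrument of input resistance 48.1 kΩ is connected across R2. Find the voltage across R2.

First combine the lower leg with the load: R2 ‖ R_L = 27.50 kΩ.
Now apply the divider: V_out = 37.2 × 0.9309 = 34.63 mV.

V_out ≈ 34.6 mV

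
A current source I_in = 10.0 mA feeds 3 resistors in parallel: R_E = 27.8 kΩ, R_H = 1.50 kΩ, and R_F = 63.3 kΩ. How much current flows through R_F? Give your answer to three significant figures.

I ≈ 0.220 mA

Total conductance ΣG = 1/27.8 + 1/1.50 + 1/63.3 = 0.7184 (units of 1/kΩ).
By the current-divider rule, I = I_in · G_k/ΣG = 10.0 × 0.02199 = 0.2199 mA.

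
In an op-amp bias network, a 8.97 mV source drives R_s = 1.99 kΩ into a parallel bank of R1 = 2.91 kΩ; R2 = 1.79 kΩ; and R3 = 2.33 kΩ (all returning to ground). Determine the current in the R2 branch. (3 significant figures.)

I ≈ 1.37 µA

Equivalent of the parallel group: R_p = 0.7510 kΩ.
V_A by voltage divider: V_A = 8.97 × 0.7510/(1.99 + 0.7510) = 2.458 mV.
Branch current I = V_A/R2 = 2.458/1.79 = 1.373 µA.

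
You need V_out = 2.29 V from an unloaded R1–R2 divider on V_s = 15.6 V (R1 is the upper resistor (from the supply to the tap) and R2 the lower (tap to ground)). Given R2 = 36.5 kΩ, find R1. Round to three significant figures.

V_out/V_s = R2/(R1+R2) = 0.1468.
Rearranging, R1 = R2·(1−k)/k = 36.5 × 5.812 = 212.1 kΩ.

R1 ≈ 212 kΩ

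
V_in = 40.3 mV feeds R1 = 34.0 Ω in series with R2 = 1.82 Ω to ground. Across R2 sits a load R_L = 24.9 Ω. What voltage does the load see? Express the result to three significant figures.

V_out ≈ 1.91 mV

The load sits in parallel with R2, giving an effective lower resistance R2' = R2·R_L/(R2+R_L) = 1.696 Ω.
Then V_out = V_in · R2'/(R1 + R2') = 40.3 × 1.696/35.70 = 1.915 mV.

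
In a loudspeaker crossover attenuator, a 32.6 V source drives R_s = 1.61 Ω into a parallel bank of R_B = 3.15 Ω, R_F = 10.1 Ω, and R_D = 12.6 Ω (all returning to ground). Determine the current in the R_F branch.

Combine the parallel branches: R_p = (1/3.15 + 1/10.1 + 1/12.6)⁻¹ = 2.017 Ω.
V_A = 32.6 × 2.017/3.627 = 18.13 V.
I(R_F) = V_A / R_F = 18.13/10.1 = 1.795 A.
(Check via current divider: I_total = 8.989 A; share G_k/ΣG = 0.1997 → same result.)

I ≈ 1.79 A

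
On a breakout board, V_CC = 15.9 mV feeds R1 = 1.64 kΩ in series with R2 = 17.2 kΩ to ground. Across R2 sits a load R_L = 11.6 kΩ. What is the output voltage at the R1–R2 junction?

V_out ≈ 12.9 mV

First combine the lower leg with the load: R2 ‖ R_L = 6.928 kΩ.
Then V_out = V_CC · R2'/(R1 + R2') = 15.9 × 6.928/8.568 = 12.86 mV.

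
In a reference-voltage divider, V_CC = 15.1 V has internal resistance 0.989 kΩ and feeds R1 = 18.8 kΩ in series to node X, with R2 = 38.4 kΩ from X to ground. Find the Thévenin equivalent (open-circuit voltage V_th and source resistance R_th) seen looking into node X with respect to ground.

V_th ≈ 9.96 V, R_th ≈ 13.1 kΩ

R1' = 0.989 + 18.8 = 19.79 kΩ (source resistance + R1).
V_th is the unloaded tap voltage: V_CC · R2/(R1'+R2) = 15.1 × 0.6599 = 9.965 V.
Looking into X with the source shorted: R_th = R1'·R2/(R1'+R2) = 19.79 × 38.4/58.19 = 13.06 kΩ.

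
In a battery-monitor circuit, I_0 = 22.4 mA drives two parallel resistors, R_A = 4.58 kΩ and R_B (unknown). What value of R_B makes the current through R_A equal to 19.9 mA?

R_B ≈ 36.5 kΩ

In a two-way split, I_A/I_0 = R_B/(R_A + R_B).
With f = 0.8884, R_B = R_A · f/(1−f) = 4.58 × 7.960 = 36.46 kΩ.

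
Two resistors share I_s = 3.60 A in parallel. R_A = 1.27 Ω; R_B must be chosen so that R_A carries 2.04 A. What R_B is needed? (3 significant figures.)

In a two-way split, I_A/I_s = R_B/(R_A + R_B).
2.04/3.60 = R_B/(R_A + R_B) → R_B = R_A · (0.5667)/(1 − 0.5667) = 1.27 × 1.308 = 1.661 Ω.

R_B ≈ 1.66 Ω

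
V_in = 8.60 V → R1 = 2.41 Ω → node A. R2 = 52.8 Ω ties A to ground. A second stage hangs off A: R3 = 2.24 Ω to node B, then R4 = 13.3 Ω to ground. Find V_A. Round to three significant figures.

V_A ≈ 7.16 V

Node A sees R2 in parallel with the series input of stage 2, R3 + R4 = 15.54 Ω.
R2 ‖ (R3+R4) = 12.01 Ω.
First divider: V_A = V_in · 12.01/(2.41 + 12.01) = 7.162 V.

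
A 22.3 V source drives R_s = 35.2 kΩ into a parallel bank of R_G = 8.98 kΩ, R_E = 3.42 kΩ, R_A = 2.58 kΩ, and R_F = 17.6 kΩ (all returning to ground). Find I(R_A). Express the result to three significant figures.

I ≈ 0.280 mA

Equivalent of the parallel group: R_p = 1.179 kΩ.
Node voltage V_A = V_DC · R_p/(R_s + R_p) = 22.3 × 0.03241 = 0.7227 V.
Branch current I = V_A/R_A = 0.7227/2.58 = 0.2801 mA.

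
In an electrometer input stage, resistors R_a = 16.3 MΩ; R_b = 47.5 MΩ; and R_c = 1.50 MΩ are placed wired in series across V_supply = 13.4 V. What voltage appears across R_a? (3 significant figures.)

Series total: ΣR = 16.3 + 47.5 + 1.50 = 65.30 MΩ.
By the voltage-divider rule, V = 13.4 × 16.30/65.30 = 3.345 V.

V ≈ 3.34 V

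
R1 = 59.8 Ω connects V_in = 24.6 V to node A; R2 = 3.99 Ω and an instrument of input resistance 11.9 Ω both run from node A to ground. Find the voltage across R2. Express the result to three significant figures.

V_out ≈ 1.17 V

First combine the lower leg with the load: R2 ‖ R_L = 2.988 Ω.
Now apply the divider: V_out = 24.6 × 0.04759 = 1.171 V.
(Unloaded it would be 1.54 V; the load pulls it down.)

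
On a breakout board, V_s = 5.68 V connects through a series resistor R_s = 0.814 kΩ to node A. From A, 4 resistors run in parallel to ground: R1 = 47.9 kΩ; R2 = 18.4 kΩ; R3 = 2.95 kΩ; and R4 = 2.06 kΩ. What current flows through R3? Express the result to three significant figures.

I ≈ 1.11 mA

Combine the parallel branches: R_p = (1/47.9 + 1/18.4 + 1/2.95 + 1/2.06)⁻¹ = 1.112 kΩ.
V_A = 5.68 × 1.112/1.926 = 3.279 V.
Branch current I = V_A/R3 = 3.279/2.95 = 1.111 mA.
(Check via current divider: I_total = 2.950 mA; share G_k/ΣG = 0.3768 → same result.)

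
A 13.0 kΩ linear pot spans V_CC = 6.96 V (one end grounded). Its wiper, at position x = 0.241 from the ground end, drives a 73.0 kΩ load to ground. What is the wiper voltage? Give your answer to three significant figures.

V_out ≈ 1.62 V

Lower segment x·R_p = 3.133 kΩ; upper segment (1−x)·R_p = 9.867 kΩ.
(x·R_p) ‖ R_L = 3.004 kΩ.
V_out = 6.96 × 3.004/(9.867 + 3.004) = 1.624 V.
(Unloaded: V_out = x·V_CC = 1.68 V.)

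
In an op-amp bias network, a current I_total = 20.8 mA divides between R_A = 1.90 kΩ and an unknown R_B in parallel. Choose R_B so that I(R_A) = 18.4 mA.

The fraction through R_A equals R_B/(R_A+R_B).
18.4/20.8 = R_B/(R_A + R_B) → R_B = R_A · (0.8846)/(1 − 0.8846) = 1.90 × 7.667 = 14.57 kΩ.

R_B ≈ 14.6 kΩ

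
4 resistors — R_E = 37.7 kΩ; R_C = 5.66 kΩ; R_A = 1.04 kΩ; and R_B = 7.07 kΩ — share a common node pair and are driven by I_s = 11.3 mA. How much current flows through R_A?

I ≈ 8.32 mA

Conductances: ΣG = 1/37.7 + 1/5.66 + 1/1.04 + 1/7.07 = 1.306 (1/kΩ).
R_A takes the fraction G_k/ΣG = 0.9615/1.306 = 0.7361, so I = 11.3 × 0.7361 = 8.318 mA.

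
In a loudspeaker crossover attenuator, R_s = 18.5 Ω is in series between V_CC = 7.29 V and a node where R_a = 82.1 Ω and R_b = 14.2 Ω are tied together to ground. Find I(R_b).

Parallel bank: R_p = 1/(1/82.1 + 1/14.2) = 12.11 Ω.
V_A by voltage divider: V_A = 7.29 × 12.11/(18.5 + 12.11) = 2.884 V.
I(R_b) = V_A / R_b = 2.884/14.2 = 0.2031 A.

I ≈ 0.203 A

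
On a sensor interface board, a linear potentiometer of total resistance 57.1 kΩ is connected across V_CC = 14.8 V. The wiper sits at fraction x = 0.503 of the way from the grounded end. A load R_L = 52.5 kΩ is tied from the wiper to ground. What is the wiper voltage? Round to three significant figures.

The pot divides into 28.38 kΩ above the wiper and 28.72 kΩ below.
(x·R_p) ‖ R_L = 18.56 kΩ.
Then V_out = V_CC · 18.56/(28.38 + 18.56) = 5.853 V.
(Unloaded: V_out = x·V_CC = 7.44 V.)

V_out ≈ 5.85 V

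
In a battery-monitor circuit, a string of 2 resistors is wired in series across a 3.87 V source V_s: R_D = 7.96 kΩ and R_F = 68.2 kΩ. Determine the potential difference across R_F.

V ≈ 3.47 V

Series total: ΣR = 7.96 + 68.2 = 76.16 kΩ.
By the voltage-divider rule, V = 3.87 × 68.20/76.16 = 3.466 V.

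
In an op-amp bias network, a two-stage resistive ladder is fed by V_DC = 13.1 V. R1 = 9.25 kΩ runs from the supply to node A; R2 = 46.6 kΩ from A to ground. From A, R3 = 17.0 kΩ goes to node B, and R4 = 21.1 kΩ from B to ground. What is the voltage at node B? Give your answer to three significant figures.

V_B ≈ 5.03 V

Node A sees R2 in parallel with the series input of stage 2, R3 + R4 = 38.10 kΩ.
R2 ‖ (R3+R4) = 20.96 kΩ.
So V_A = 13.1 × 0.6938 = 9.089 V.
V_B = V_A × 0.5538 = 5.034 V.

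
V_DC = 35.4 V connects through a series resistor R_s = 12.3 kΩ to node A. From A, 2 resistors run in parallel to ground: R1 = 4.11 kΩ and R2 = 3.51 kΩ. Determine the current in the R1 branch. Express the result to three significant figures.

I ≈ 1.15 mA

Combine the parallel branches: R_p = (1/4.11 + 1/3.51)⁻¹ = 1.893 kΩ.
V_A by voltage divider: V_A = 35.4 × 1.893/(12.3 + 1.893) = 4.722 V.
I(R1) = V_A / R1 = 4.722/4.11 = 1.149 mA.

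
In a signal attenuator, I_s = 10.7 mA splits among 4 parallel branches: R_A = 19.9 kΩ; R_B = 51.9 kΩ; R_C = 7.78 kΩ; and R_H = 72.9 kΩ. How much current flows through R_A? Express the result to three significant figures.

Total conductance ΣG = 1/19.9 + 1/51.9 + 1/7.78 + 1/72.9 = 0.2118 (units of 1/kΩ).
R_A takes the fraction G_k/ΣG = 0.05025/0.2118 = 0.2373, so I = 10.7 × 0.2373 = 2.539 mA.

I ≈ 2.54 mA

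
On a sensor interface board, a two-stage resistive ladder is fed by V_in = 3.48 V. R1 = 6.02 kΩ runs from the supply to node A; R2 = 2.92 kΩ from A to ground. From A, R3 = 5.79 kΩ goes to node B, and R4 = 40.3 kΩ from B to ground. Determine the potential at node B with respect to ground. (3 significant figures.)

The second stage (R3 + R4 = 46.09 kΩ) loads node A in parallel with R2.
R2 ‖ (R3+R4) = 2.746 kΩ.
So V_A = 3.48 × 0.3133 = 1.090 V.
V_B = V_A × 0.8744 = 0.9532 V.

V_B ≈ 0.953 V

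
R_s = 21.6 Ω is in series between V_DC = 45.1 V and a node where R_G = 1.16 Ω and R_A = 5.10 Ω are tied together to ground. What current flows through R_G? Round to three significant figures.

Combine the parallel branches: R_p = (1/1.16 + 1/5.10)⁻¹ = 0.9450 Ω.
Node voltage V_A = V_DC · R_p/(R_s + R_p) = 45.1 × 0.04192 = 1.891 V.
Branch current I = V_A/R_G = 1.891/1.16 = 1.630 A.

I ≈ 1.63 A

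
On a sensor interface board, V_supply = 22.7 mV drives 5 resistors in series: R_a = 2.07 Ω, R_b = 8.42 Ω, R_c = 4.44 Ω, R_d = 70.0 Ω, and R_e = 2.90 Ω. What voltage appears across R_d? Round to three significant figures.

Series total: ΣR = 2.07 + 8.42 + 4.44 + 70.0 + 2.90 = 87.83 Ω.
By the voltage-divider rule, V = 22.7 × 70.00/87.83 = 18.09 mV.

V ≈ 18.1 mV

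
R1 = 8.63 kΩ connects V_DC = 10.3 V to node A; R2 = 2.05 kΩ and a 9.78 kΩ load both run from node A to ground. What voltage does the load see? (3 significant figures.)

V_out ≈ 1.69 V

R2 ‖ R_L = (2.05 × 9.78)/(2.05 + 9.78) = 1.695 kΩ.
Now apply the divider: V_out = 10.3 × 0.1641 = 1.691 V.
(Unloaded it would be 1.98 V; the load pulls it down.)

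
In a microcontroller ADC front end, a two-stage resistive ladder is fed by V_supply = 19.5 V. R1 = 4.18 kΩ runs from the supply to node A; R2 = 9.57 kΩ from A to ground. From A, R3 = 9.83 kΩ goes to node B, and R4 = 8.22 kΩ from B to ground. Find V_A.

The second stage (R3 + R4 = 18.05 kΩ) loads node A in parallel with R2.
Effective lower resistance at A: R2 ‖ 18.05 = 6.254 kΩ.
First divider: V_A = V_supply · 6.254/(4.18 + 6.254) = 11.69 V.

V_A ≈ 11.7 V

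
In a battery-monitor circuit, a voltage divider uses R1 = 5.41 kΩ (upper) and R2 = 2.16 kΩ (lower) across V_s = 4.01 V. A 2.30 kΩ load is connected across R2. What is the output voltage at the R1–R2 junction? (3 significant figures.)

The load sits in parallel with R2, giving an effective lower resistance R2' = R2·R_L/(R2+R_L) = 1.114 kΩ.
Voltage divider with the loaded lower leg: V_out = 4.01 × 1.114/(5.41 + 1.114) = 4.01 × 0.1707 = 0.6847 V.

V_out ≈ 0.685 V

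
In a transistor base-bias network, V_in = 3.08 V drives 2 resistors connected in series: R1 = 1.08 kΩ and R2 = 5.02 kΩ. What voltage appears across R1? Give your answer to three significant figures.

V ≈ 0.545 V

Total series resistance ΣR = 1.08 + 5.02 = 6.100 kΩ.
Voltage divider: V = V_in · (1.080 / 6.100) = 3.08 × 0.1770 = 0.5453 V.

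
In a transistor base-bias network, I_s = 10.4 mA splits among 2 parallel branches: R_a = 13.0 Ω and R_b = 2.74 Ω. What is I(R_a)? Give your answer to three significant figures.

I ≈ 1.81 mA

With just two branches, the current splits inversely with resistance.
I(R_a) = 10.4 × 2.74/(13.0 + 2.74) = 10.4 × 0.1741 = 1.810 mA.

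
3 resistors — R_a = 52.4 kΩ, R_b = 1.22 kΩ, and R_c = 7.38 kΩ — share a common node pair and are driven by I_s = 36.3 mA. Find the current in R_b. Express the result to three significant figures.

I ≈ 30.5 mA

ΣG = 1/52.4 + 1/1.22 + 1/7.38 = 0.9743.
Current divider: I(R_b) = I_s · G_k/ΣG = 36.3 × (0.8197/0.9743) = 36.3 × 0.8413 = 30.54 mA.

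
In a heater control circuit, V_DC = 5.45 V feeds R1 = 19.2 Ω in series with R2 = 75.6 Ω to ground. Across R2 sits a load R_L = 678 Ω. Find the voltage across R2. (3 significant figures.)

R2 ‖ R_L = (75.6 × 678)/(75.6 + 678) = 68.02 Ω.
Voltage divider with the loaded lower leg: V_out = 5.45 × 68.02/(19.2 + 68.02) = 5.45 × 0.7799 = 4.250 V.
(Unloaded it would be 4.35 V; the load pulls it down.)

V_out ≈ 4.25 V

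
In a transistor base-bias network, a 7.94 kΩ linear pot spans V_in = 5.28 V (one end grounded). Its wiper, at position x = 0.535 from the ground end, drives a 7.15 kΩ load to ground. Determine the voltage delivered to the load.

V_out ≈ 2.21 V

Lower segment x·R_p = 4.248 kΩ; upper segment (1−x)·R_p = 3.692 kΩ.
Lower segment in parallel with the load: 4.248 ‖ 7.15 = 2.665 kΩ.
V_out = 5.28 × 2.665/(3.692 + 2.665) = 2.213 V.
(Unloaded: V_out = x·V_in = 2.82 V.)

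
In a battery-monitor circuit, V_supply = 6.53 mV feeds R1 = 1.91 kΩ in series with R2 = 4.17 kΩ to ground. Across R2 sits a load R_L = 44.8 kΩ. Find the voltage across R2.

V_out ≈ 4.35 mV

First combine the lower leg with the load: R2 ‖ R_L = 3.815 kΩ.
Voltage divider with the loaded lower leg: V_out = 6.53 × 3.815/(1.91 + 3.815) = 6.53 × 0.6664 = 4.351 mV.
(Unloaded it would be 4.48 mV; the load pulls it down.)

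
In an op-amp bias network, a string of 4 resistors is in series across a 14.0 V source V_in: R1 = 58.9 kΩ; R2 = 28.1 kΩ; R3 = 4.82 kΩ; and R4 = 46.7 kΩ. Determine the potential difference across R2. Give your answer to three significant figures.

Series total: ΣR = 58.9 + 28.1 + 4.82 + 46.7 = 138.5 kΩ.
By the voltage-divider rule, V = 14.0 × 28.10/138.5 = 2.840 V.

V ≈ 2.84 V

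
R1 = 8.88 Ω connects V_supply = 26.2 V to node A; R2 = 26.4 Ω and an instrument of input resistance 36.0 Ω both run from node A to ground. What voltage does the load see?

V_out ≈ 16.6 V

R2 ‖ R_L = (26.4 × 36.0)/(26.4 + 36.0) = 15.23 Ω.
Then V_out = V_supply · R2'/(R1 + R2') = 26.2 × 15.23/24.11 = 16.55 V.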